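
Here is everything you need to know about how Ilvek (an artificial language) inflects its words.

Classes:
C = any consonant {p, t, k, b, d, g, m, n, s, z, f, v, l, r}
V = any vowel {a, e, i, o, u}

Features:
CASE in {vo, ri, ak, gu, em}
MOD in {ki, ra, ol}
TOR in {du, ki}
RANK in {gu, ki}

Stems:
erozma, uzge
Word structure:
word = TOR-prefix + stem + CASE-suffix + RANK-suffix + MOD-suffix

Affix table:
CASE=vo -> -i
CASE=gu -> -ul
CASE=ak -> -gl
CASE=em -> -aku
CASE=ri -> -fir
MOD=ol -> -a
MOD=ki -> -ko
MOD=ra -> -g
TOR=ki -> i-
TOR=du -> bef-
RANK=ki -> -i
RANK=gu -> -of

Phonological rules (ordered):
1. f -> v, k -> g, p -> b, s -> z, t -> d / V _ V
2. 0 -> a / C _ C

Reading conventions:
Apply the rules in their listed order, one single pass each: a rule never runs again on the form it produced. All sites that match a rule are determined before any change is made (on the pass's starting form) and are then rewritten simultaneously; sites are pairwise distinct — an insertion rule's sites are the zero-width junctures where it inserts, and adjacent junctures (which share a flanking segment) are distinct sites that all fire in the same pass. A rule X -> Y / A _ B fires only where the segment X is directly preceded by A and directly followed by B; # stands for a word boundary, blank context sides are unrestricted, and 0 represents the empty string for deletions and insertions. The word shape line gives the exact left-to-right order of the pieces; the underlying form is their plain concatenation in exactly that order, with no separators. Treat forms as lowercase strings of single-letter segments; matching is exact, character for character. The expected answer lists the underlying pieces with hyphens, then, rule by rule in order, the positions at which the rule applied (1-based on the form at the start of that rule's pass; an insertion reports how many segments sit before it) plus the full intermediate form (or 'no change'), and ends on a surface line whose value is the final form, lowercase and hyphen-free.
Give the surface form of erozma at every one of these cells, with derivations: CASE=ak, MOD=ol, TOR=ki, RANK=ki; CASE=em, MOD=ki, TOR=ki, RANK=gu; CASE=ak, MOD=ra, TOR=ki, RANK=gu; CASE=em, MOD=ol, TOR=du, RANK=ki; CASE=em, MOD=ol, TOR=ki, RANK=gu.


cell CASE=ak, MOD=ol, TOR=ki, RANK=ki:
underlying: i-erozma-gl-i-a
1. f -> v, k -> g, p -> b, s -> z, t -> d / V _ V: no change
2. 0 -> a / C _ C: inserts after position(s) 5, 8: ierozamagalia
surface: ierozamagalia

cell CASE=em, MOD=ki, TOR=ki, RANK=gu:
underlying: i-erozma-aku-of-ko
1. f -> v, k -> g, p -> b, s -> z, t -> d / V _ V: fires at position(s) 9: ierozmaaguofko
2. 0 -> a / C _ C: inserts after position(s) 5, 12: ierozamaaguofako
surface: ierozamaaguofako

cell CASE=ak, MOD=ra, TOR=ki, RANK=gu:
underlying: i-erozma-gl-of-g
1. f -> v, k -> g, p -> b, s -> z, t -> d / V _ V: no change
2. 0 -> a / C _ C: inserts after position(s) 5, 8, 11: ierozamagalofag
surface: ierozamagalofag

cell CASE=em, MOD=ol, TOR=du, RANK=ki:
underlying: bef-erozma-aku-i-a
1. f -> v, k -> g, p -> b, s -> z, t -> d / V _ V: fires at position(s) 3, 11: beverozmaaguia
2. 0 -> a / C _ C: inserts after position(s) 7: beverozamaaguia
surface: beverozamaaguia

cell CASE=em, MOD=ol, TOR=ki, RANK=gu:
underlying: i-erozma-aku-of-a
1. f -> v, k -> g, p -> b, s -> z, t -> d / V _ V: fires at position(s) 9, 12: ierozmaaguova
2. 0 -> a / C _ C: inserts after position(s) 5: ierozamaaguova
surface: ierozamaaguova


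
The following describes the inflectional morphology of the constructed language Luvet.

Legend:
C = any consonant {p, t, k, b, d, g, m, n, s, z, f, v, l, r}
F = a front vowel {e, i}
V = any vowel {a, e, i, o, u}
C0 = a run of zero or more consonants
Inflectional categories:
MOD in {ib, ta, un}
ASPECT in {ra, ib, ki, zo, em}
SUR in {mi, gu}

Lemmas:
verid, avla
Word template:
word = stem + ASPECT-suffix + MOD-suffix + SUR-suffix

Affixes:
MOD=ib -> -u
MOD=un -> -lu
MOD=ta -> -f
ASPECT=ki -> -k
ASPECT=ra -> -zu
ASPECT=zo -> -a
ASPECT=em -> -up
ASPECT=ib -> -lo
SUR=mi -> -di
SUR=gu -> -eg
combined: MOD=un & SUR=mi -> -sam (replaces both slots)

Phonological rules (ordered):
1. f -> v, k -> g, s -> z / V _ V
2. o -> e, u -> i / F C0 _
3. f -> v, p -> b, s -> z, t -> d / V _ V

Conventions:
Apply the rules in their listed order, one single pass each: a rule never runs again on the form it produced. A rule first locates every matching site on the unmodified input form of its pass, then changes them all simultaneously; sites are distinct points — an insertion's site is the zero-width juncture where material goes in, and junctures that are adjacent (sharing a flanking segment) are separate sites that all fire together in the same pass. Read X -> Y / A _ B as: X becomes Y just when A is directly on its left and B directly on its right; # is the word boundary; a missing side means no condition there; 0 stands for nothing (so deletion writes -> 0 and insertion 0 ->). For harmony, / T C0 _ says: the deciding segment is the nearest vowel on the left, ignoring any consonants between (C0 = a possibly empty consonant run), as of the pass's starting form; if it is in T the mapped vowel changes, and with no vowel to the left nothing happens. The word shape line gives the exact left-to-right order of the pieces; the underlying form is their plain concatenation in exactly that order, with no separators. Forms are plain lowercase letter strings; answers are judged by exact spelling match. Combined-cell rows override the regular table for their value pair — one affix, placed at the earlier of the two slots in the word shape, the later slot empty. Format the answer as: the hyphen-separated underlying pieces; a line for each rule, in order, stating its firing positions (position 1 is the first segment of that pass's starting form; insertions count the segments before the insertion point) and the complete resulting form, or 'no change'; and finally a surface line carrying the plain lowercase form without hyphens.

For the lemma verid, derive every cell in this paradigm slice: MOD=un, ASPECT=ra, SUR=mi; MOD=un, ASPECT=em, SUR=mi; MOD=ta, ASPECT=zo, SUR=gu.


cell MOD=un, ASPECT=ra, SUR=mi:
underlying: verid-zu-sam
1. f -> v, k -> g, s -> z / V _ V: fires at position(s) 8: veridzuzam
2. o -> e, u -> i / F C0 _: fires at position(s) 7: veridzizam
3. f -> v, p -> b, s -> z, t -> d / V _ V: no change
surface: veridzizam

cell MOD=un, ASPECT=em, SUR=mi:
underlying: verid-up-sam
1. f -> v, k -> g, s -> z / V _ V: no change
2. o -> e, u -> i / F C0 _: fires at position(s) 6: veridipsam
3. f -> v, p -> b, s -> z, t -> d / V _ V: no change
surface: veridipsam

cell MOD=ta, ASPECT=zo, SUR=gu:
underlying: verid-a-f-eg
1. f -> v, k -> g, s -> z / V _ V: fires at position(s) 7: veridaveg
2. o -> e, u -> i / F C0 _: no change
3. f -> v, p -> b, s -> z, t -> d / V _ V: no change
surface: veridaveg


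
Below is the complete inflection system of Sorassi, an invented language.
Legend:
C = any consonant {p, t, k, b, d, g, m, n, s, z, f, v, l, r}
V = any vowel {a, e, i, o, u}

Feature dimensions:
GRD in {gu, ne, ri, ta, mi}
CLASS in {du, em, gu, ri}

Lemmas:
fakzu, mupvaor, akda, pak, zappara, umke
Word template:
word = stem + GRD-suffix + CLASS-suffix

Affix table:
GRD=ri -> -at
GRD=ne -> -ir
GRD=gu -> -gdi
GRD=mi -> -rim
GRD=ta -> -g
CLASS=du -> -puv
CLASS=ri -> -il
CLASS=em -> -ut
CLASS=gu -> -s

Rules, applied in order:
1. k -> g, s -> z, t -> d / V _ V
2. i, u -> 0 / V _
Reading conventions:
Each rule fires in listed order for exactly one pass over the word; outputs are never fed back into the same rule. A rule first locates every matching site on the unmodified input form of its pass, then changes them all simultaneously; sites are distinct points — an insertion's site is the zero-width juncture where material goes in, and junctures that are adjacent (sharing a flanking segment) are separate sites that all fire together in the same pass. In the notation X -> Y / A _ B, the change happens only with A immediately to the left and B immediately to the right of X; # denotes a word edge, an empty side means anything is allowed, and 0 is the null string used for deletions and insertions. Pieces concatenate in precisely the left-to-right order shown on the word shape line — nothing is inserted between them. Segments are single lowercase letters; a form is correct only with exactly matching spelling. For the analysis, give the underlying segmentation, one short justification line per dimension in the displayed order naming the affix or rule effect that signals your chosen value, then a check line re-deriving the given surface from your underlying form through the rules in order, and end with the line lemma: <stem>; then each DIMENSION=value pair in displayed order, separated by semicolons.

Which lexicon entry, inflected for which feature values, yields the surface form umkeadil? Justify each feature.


underlying: umke-at-il
GRD=ri - signalled by the affix -at
CLASS=ri - signalled by the affix -il
check: umkeatil -> umkeadil -> umkeadil
lemma: umke; GRD=ri; CLASS=ri


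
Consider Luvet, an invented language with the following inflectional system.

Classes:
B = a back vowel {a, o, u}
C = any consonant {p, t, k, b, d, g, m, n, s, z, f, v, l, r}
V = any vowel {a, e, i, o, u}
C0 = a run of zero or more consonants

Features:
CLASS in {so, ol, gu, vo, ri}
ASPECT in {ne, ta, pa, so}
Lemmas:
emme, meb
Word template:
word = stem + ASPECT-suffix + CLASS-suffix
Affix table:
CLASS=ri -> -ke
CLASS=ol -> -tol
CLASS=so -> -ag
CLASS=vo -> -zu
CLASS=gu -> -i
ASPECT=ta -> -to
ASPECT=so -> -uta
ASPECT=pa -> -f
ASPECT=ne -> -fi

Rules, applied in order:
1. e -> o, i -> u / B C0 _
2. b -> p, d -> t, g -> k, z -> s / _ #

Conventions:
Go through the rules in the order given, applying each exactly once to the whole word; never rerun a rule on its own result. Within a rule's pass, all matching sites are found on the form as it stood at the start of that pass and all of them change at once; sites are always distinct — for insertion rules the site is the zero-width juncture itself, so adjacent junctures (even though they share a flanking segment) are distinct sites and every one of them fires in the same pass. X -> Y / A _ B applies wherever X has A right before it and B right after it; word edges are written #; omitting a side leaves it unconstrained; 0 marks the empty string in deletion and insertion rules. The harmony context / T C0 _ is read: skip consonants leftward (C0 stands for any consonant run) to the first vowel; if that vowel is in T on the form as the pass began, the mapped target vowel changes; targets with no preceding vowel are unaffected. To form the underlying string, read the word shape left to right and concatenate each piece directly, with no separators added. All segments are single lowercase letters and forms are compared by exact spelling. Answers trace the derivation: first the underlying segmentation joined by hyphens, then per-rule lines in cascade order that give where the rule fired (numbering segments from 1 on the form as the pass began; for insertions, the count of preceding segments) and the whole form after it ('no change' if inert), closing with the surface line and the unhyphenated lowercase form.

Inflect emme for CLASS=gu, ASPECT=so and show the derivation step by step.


underlying: emme-uta-i
1. e -> o, i -> u / B C0 _: fires at position(s) 8: emmeutau
2. b -> p, d -> t, g -> k, z -> s / _ #: no change
surface: emmeutau


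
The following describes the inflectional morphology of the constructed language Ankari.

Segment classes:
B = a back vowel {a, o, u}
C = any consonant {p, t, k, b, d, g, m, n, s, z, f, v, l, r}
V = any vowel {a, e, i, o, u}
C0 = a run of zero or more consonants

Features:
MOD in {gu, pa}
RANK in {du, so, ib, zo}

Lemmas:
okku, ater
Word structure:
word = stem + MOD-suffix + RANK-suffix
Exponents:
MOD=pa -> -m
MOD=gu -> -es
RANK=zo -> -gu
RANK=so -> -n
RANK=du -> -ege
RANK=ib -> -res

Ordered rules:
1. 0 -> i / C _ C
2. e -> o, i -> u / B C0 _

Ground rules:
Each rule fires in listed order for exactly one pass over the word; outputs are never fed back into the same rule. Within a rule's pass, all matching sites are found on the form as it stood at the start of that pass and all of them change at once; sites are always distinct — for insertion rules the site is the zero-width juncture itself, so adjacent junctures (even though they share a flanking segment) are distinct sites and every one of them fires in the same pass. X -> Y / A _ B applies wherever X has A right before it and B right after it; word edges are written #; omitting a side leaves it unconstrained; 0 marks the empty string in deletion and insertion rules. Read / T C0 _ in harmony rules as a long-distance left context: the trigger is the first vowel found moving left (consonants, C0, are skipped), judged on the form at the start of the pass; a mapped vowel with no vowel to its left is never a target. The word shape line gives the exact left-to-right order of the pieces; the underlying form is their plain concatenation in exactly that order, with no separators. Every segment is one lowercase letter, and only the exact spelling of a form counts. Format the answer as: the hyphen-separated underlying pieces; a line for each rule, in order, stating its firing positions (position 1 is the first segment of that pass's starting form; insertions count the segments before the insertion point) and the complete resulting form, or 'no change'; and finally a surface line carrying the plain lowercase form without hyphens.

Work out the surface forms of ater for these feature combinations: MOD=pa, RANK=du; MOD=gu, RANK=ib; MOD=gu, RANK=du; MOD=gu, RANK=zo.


cell MOD=pa, RANK=du:
underlying: ater-m-ege
1. 0 -> i / C _ C: inserts after position(s) 4: aterimege
2. e -> o, i -> u / B C0 _: fires at position(s) 3: atorimege
surface: atorimege

cell MOD=gu, RANK=ib:
underlying: ater-es-res
1. 0 -> i / C _ C: inserts after position(s) 6: ateresires
2. e -> o, i -> u / B C0 _: fires at position(s) 3: atoresires
surface: atoresires

cell MOD=gu, RANK=du:
underlying: ater-es-ege
1. 0 -> i / C _ C: no change
2. e -> o, i -> u / B C0 _: fires at position(s) 3: atoresege
surface: atoresege

cell MOD=gu, RANK=zo:
underlying: ater-es-gu
1. 0 -> i / C _ C: inserts after position(s) 6: ateresigu
2. e -> o, i -> u / B C0 _: fires at position(s) 3: atoresigu
surface: atoresigu


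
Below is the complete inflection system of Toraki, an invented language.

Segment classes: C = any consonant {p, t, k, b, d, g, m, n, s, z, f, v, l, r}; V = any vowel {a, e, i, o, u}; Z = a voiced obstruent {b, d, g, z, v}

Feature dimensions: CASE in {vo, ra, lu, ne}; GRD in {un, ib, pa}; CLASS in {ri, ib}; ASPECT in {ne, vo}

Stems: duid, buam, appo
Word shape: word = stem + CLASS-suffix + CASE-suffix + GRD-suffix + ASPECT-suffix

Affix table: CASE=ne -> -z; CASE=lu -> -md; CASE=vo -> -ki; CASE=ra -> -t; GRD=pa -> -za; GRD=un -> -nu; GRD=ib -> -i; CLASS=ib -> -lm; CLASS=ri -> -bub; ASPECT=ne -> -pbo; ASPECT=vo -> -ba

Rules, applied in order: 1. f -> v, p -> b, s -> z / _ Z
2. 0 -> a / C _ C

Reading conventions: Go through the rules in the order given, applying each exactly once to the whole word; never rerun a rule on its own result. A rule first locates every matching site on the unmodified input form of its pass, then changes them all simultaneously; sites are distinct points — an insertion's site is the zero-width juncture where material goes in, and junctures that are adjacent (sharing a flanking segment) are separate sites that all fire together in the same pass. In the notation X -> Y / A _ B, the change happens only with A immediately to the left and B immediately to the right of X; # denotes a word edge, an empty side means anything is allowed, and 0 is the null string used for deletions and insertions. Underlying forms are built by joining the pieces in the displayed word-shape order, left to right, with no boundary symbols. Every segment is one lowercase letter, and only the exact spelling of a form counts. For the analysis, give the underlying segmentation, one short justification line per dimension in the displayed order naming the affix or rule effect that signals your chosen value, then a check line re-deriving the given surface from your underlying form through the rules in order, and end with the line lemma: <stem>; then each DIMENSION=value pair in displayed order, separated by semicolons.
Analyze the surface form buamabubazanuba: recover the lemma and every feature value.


underlying: buam-bub-z-nu-ba
CASE=ne - signalled by the affix -z
GRD=un - signalled by the affix -nu
CLASS=ri - signalled by the affix -bub
ASPECT=vo - signalled by the affix -ba
check: buambubznuba -> buambubznuba -> buamabubazanuba
lemma: buam; CASE=ne; GRD=un; CLASS=ri; ASPECT=vo


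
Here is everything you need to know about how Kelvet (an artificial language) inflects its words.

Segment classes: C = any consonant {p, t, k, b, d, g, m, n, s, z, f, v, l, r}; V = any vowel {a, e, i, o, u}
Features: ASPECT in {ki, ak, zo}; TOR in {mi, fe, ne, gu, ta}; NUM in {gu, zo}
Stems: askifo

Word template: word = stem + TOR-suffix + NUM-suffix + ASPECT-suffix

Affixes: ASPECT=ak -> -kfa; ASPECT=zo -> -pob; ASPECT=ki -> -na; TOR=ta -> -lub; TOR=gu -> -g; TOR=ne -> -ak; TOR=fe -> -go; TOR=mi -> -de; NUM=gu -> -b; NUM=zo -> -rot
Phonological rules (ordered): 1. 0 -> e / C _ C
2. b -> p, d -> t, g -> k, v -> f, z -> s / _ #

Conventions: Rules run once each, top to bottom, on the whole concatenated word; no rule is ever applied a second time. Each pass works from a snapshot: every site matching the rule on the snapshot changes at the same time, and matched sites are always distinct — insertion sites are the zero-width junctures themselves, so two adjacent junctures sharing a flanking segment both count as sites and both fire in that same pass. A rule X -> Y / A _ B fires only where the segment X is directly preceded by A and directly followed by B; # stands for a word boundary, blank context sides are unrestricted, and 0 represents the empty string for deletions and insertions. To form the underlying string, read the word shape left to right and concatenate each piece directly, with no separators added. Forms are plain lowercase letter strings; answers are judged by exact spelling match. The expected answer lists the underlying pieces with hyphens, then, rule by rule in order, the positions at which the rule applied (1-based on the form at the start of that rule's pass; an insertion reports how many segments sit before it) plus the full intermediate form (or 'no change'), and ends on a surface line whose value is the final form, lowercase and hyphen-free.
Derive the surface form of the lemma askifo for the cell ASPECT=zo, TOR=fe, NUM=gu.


underlying: askifo-go-b-pob
1. 0 -> e / C _ C: inserts after position(s) 2, 9: asekifogobepob
2. b -> p, d -> t, g -> k, v -> f, z -> s / _ #: fires at position(s) 14: asekifogobepop
surface: asekifogobepop


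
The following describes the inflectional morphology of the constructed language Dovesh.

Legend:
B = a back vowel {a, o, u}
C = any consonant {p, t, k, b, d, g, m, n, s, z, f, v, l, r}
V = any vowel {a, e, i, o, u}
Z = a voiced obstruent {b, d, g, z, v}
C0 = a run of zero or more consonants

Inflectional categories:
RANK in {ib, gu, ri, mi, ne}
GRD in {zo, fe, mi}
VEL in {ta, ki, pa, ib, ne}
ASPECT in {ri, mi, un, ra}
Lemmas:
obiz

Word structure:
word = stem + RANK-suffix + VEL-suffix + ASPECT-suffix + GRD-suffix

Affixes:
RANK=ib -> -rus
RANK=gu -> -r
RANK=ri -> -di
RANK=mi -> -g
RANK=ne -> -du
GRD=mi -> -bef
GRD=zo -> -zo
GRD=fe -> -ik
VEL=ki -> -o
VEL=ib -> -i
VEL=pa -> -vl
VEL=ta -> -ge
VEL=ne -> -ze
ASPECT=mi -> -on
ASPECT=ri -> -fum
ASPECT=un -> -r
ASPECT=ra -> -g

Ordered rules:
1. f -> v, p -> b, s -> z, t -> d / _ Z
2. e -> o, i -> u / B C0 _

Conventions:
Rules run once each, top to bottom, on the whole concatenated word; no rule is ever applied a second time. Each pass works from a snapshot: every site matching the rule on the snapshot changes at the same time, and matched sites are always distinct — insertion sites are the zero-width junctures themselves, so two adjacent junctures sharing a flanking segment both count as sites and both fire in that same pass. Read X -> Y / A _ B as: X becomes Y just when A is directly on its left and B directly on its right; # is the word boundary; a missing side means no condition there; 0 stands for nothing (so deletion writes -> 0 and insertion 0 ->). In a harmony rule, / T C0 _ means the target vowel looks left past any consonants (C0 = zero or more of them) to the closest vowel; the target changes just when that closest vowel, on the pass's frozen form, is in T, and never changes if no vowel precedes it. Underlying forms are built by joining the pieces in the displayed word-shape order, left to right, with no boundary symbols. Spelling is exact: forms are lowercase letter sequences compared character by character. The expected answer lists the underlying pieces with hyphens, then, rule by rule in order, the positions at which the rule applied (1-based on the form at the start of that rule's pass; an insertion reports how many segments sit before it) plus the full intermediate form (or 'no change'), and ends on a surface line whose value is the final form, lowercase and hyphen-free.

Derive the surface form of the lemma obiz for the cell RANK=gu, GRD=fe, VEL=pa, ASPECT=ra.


underlying: obiz-r-vl-g-ik
1. f -> v, p -> b, s -> z, t -> d / _ Z: no change
2. e -> o, i -> u / B C0 _: fires at position(s) 3: obuzrvlgik
surface: obuzrvlgik


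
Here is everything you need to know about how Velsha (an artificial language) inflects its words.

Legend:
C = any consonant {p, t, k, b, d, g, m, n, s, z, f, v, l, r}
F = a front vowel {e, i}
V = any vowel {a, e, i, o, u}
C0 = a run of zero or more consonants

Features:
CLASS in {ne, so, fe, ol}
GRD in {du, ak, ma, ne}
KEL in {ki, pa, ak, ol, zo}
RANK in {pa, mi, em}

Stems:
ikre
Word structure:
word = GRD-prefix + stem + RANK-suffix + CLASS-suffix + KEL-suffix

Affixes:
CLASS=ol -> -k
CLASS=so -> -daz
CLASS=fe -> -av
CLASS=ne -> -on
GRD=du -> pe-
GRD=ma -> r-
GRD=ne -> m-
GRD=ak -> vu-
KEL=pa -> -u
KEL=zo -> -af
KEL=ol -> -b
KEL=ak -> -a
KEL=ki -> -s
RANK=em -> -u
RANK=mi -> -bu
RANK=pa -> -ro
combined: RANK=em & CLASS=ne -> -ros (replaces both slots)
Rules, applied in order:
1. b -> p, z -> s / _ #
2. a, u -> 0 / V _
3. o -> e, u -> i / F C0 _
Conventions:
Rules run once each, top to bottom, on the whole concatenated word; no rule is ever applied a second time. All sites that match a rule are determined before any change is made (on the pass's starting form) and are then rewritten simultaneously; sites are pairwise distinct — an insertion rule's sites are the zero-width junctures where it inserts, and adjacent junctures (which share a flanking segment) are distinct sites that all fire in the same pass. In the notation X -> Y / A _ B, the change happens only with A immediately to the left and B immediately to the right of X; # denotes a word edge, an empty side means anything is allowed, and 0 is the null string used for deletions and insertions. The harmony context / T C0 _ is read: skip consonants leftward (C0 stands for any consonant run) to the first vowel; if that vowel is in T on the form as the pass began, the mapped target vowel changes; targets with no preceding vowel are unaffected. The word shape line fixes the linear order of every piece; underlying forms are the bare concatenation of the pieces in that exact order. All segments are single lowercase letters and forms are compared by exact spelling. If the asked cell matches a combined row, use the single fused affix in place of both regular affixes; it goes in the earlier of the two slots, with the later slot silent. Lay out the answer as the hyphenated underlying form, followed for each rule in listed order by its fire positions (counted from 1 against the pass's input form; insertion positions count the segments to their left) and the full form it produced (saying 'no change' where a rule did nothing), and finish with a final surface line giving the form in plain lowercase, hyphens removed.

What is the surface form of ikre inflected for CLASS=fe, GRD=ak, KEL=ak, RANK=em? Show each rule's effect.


underlying: vu-ikre-u-av-a
1. b -> p, z -> s / _ #: no change
2. a, u -> 0 / V _: fires at position(s) 7, 8: vuikreva
3. o -> e, u -> i / F C0 _: no change
surface: vuikreva


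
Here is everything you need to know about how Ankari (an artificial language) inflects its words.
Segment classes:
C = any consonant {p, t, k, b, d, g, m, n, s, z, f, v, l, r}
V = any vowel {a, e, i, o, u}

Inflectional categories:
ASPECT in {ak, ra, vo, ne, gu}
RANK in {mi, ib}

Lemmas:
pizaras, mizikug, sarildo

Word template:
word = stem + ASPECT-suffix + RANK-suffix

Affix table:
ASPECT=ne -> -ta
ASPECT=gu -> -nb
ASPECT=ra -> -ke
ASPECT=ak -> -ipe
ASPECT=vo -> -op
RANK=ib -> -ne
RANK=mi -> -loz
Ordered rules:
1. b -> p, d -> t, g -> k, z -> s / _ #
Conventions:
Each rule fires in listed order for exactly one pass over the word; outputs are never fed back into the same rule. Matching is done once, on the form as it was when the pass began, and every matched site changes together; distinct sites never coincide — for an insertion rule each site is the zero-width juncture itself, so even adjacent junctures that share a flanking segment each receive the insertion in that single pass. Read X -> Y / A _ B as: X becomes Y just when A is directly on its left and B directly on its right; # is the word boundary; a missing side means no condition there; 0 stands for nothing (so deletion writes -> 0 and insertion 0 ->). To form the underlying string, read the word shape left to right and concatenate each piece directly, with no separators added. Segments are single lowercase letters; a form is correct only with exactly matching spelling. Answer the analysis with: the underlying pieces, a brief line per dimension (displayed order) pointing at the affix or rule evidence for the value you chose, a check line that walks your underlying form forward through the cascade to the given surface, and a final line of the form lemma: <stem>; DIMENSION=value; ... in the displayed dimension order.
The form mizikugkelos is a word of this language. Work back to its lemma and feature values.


underlying: mizikug-ke-loz
ASPECT=ra - signalled by the affix -ke
RANK=mi - signalled by the affix -loz
check: mizikugkeloz -> mizikugkelos
lemma: mizikug; ASPECT=ra; RANK=mi


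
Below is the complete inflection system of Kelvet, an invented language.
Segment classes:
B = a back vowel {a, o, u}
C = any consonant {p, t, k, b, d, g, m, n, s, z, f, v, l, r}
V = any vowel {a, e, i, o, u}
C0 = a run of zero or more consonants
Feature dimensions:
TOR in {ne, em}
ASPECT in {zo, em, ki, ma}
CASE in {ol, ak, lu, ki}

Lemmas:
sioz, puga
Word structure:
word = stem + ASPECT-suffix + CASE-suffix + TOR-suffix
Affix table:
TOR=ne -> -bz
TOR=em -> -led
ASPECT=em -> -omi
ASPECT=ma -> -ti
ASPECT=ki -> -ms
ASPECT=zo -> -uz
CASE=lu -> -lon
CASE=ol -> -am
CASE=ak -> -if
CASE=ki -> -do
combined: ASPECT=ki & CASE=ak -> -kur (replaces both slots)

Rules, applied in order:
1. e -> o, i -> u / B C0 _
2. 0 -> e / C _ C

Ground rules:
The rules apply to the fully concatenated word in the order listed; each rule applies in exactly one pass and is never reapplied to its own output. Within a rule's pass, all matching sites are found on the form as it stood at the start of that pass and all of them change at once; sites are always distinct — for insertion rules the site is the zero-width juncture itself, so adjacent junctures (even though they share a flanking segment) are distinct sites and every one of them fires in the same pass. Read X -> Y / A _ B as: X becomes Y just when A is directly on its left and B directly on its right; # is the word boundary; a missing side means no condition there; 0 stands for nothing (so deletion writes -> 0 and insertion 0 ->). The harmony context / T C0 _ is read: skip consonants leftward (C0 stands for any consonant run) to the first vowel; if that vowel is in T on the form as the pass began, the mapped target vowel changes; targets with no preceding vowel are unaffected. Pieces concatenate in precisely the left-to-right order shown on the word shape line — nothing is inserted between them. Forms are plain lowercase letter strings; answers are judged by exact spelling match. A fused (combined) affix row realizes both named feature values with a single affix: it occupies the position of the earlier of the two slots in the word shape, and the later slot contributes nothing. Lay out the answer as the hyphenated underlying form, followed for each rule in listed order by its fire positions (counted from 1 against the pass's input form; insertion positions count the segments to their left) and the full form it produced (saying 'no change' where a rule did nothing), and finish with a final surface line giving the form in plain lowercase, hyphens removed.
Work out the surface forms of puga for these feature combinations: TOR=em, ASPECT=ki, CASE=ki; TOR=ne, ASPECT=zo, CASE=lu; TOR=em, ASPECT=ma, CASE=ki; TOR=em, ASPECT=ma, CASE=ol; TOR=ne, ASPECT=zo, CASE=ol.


cell TOR=em, ASPECT=ki, CASE=ki:
underlying: puga-ms-do-led
1. e -> o, i -> u / B C0 _: fires at position(s) 10: pugamsdolod
2. 0 -> e / C _ C: inserts after position(s) 5, 6: pugamesedolod
surface: pugamesedolod

cell TOR=ne, ASPECT=zo, CASE=lu:
underlying: puga-uz-lon-bz
1. e -> o, i -> u / B C0 _: no change
2. 0 -> e / C _ C: inserts after position(s) 6, 9, 10: pugauzelonebez
surface: pugauzelonebez

cell TOR=em, ASPECT=ma, CASE=ki:
underlying: puga-ti-do-led
1. e -> o, i -> u / B C0 _: fires at position(s) 6, 10: pugatudolod
2. 0 -> e / C _ C: no change
surface: pugatudolod

cell TOR=em, ASPECT=ma, CASE=ol:
underlying: puga-ti-am-led
1. e -> o, i -> u / B C0 _: fires at position(s) 6, 10: pugatuamlod
2. 0 -> e / C _ C: inserts after position(s) 8: pugatuamelod
surface: pugatuamelod

cell TOR=ne, ASPECT=zo, CASE=ol:
underlying: puga-uz-am-bz
1. e -> o, i -> u / B C0 _: no change
2. 0 -> e / C _ C: inserts after position(s) 8, 9: pugauzamebez
surface: pugauzamebez


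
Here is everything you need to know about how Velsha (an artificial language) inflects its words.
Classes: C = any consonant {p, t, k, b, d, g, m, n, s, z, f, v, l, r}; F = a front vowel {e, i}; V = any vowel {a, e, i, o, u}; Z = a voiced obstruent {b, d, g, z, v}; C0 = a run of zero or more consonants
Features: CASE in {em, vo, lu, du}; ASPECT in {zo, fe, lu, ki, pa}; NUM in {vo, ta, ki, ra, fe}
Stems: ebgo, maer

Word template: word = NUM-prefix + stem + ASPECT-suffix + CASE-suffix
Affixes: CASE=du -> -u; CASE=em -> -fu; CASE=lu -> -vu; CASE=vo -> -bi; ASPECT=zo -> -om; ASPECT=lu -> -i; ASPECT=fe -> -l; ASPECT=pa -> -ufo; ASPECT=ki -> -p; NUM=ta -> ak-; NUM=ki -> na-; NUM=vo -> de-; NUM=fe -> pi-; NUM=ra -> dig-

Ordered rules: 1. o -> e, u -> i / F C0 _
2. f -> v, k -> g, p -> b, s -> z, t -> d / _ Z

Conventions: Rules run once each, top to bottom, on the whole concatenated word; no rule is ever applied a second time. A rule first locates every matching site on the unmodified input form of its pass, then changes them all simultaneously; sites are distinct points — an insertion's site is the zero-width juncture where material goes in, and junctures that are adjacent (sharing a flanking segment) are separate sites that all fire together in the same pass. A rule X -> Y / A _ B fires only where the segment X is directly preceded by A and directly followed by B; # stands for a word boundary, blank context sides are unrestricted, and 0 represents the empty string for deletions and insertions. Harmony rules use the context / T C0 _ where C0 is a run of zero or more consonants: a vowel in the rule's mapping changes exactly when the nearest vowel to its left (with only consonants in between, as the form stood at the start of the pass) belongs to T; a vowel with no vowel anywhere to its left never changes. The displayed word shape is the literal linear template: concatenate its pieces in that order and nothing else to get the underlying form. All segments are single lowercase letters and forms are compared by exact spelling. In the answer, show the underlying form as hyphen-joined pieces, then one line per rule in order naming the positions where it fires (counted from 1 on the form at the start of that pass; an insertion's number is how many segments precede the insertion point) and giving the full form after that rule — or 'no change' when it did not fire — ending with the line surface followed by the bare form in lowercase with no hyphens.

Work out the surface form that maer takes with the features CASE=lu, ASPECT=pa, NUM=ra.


underlying: dig-maer-ufo-vu
1. o -> e, u -> i / F C0 _: fires at position(s) 8: digmaerifovu
2. f -> v, k -> g, p -> b, s -> z, t -> d / _ Z: no change
surface: digmaerifovu


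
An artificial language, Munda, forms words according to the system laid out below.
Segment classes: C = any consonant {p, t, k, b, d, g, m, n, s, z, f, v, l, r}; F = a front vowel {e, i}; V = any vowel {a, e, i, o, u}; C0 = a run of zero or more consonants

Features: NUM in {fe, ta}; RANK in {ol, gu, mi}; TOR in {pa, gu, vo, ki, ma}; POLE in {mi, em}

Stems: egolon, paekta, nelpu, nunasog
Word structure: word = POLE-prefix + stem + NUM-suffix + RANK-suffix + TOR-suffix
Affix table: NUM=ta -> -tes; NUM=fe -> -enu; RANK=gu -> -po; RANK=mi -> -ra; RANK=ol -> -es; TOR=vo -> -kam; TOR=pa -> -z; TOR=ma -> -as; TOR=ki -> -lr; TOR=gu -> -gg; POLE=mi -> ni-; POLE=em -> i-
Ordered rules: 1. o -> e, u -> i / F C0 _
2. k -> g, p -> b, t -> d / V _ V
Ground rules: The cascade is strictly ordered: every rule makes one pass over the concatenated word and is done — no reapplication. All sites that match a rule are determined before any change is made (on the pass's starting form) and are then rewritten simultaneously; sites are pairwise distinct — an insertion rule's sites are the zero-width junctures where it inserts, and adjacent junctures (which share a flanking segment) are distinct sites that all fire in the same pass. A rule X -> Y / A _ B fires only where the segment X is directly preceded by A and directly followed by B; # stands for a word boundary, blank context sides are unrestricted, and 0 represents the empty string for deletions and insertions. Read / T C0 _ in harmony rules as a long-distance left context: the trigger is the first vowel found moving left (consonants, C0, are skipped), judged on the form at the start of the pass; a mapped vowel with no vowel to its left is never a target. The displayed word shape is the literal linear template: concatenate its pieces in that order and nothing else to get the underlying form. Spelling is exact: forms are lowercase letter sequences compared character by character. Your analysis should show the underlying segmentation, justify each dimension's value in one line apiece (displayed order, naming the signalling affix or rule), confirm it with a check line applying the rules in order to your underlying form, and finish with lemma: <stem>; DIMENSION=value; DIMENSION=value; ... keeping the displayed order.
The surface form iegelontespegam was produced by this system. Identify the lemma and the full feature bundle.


underlying: i-egolon-tes-po-kam
NUM=ta - signalled by the affix -tes
RANK=gu - signalled by the affix -po
TOR=vo - signalled by the affix -kam
POLE=em - signalled by the affix i-
check: iegolontespokam -> iegelontespekam -> iegelontespegam
lemma: egolon; NUM=ta; RANK=gu; TOR=vo; POLE=em


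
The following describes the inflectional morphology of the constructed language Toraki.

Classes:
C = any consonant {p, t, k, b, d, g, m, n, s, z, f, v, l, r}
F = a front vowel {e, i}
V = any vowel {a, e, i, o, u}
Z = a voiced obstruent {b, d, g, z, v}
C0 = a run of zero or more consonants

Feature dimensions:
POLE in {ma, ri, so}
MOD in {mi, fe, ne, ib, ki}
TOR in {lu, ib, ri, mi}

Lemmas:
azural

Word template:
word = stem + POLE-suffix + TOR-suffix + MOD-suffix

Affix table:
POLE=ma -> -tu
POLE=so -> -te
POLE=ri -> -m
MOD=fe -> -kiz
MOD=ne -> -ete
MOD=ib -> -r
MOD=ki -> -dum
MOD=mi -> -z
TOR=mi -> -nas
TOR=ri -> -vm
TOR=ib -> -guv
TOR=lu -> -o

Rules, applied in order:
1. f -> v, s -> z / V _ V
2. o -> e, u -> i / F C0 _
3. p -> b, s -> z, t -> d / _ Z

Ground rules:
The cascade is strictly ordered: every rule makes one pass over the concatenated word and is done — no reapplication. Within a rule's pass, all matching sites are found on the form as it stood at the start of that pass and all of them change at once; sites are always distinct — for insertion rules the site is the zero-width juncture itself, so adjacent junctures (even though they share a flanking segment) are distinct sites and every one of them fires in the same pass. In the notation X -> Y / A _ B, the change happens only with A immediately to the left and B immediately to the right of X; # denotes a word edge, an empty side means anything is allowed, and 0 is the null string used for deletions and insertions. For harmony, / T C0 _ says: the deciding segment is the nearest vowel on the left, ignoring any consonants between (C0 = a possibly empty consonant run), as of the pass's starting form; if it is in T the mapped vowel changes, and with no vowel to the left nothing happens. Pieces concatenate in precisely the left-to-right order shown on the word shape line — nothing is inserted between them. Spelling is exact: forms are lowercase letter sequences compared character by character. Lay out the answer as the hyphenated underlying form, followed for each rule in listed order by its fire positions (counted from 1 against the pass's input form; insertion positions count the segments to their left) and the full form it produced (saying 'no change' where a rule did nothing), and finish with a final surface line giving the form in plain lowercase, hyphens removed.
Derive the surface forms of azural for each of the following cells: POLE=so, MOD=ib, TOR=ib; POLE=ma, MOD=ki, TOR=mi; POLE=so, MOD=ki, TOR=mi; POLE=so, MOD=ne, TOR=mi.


cell POLE=so, MOD=ib, TOR=ib:
underlying: azural-te-guv-r
1. f -> v, s -> z / V _ V: no change
2. o -> e, u -> i / F C0 _: fires at position(s) 10: azuraltegivr
3. p -> b, s -> z, t -> d / _ Z: no change
surface: azuraltegivr

cell POLE=ma, MOD=ki, TOR=mi:
underlying: azural-tu-nas-dum
1. f -> v, s -> z / V _ V: no change
2. o -> e, u -> i / F C0 _: no change
3. p -> b, s -> z, t -> d / _ Z: fires at position(s) 11: azuraltunazdum
surface: azuraltunazdum

cell POLE=so, MOD=ki, TOR=mi:
underlying: azural-te-nas-dum
1. f -> v, s -> z / V _ V: no change
2. o -> e, u -> i / F C0 _: no change
3. p -> b, s -> z, t -> d / _ Z: fires at position(s) 11: azuraltenazdum
surface: azuraltenazdum

cell POLE=so, MOD=ne, TOR=mi:
underlying: azural-te-nas-ete
1. f -> v, s -> z / V _ V: fires at position(s) 11: azuraltenazete
2. o -> e, u -> i / F C0 _: no change
3. p -> b, s -> z, t -> d / _ Z: no change
surface: azuraltenazete


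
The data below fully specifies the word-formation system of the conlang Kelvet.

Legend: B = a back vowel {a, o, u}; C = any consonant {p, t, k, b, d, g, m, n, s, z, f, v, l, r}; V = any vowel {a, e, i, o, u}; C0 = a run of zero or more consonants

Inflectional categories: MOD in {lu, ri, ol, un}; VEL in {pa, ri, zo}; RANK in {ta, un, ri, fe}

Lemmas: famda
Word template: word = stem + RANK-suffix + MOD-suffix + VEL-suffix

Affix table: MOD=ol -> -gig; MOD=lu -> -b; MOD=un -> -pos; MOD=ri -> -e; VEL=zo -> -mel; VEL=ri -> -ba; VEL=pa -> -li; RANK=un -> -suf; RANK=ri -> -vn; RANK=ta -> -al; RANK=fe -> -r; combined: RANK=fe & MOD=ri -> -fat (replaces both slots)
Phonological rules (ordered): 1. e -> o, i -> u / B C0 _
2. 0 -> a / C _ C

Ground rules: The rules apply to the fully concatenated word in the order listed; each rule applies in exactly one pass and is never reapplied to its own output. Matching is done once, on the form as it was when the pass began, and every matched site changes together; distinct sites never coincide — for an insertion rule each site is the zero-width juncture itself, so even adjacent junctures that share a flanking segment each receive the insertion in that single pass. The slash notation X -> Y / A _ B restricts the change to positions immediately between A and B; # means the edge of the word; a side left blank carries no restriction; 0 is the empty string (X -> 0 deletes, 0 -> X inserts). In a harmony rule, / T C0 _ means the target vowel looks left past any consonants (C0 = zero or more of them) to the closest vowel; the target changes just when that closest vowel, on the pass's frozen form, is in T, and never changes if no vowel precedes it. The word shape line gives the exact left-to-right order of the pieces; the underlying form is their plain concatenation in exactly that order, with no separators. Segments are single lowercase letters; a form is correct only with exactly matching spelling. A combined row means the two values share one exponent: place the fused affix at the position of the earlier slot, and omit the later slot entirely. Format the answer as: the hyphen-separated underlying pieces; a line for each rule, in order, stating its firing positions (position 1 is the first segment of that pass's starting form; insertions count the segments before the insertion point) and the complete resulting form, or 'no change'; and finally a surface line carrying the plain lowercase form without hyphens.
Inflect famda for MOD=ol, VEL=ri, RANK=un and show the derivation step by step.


underlying: famda-suf-gig-ba
1. e -> o, i -> u / B C0 _: fires at position(s) 10: famdasufgugba
2. 0 -> a / C _ C: inserts after position(s) 3, 8, 11: famadasufagugaba
surface: famadasufagugaba
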